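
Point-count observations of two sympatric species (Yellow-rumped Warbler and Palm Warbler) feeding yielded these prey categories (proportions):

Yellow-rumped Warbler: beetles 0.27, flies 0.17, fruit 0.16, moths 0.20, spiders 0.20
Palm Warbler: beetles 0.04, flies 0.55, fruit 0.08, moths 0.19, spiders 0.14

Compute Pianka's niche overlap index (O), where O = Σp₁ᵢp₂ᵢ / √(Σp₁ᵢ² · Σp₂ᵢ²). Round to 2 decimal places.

0.66

Σ p₁ᵢp₂ᵢ = 0.0108 + 0.0935 + 0.0128 + 0.0380 + 0.0280 = 0.1831
Σp_1ᵢ² = 0.27² + 0.17² + 0.16² + 0.20² + 0.20² = 0.0729 + 0.0289 + 0.0256 + 0.0400 + 0.0400 = 0.2074
Σp_2ᵢ² = 0.04² + 0.55² + 0.08² + 0.19² + 0.14² = 0.0016 + 0.3025 + 0.0064 + 0.0361 + 0.0196 = 0.3662
O = 0.1831 / √(0.2074 × 0.3662) = 0.1831 / 0.27559 = 0.6644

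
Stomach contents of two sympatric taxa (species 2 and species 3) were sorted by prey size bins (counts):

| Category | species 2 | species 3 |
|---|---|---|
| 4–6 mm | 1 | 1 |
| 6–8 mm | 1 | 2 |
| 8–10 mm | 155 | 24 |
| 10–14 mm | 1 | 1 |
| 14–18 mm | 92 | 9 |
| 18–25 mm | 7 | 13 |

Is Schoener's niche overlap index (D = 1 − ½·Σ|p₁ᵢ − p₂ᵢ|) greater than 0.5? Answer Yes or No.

Proportions for species 2 (n=257): 1/257=0.0039, 1/257=0.0039, 155/257=0.6031, 1/257=0.0039, 92/257=0.3580, 7/257=0.0272
Proportions for species 3 (n=50): 1/50=0.0200, 2/50=0.0400, 24/50=0.4800, 1/50=0.0200, 9/50=0.1800, 13/50=0.2600
Σ|p₁ᵢ − p₂ᵢ| = 0.0161 + 0.0361 + 0.1231 + 0.0161 + 0.1780 + 0.2328 = 0.6022
D = 1 − ½ × 0.6022 = 1 − 0.30110 = 0.69890
D = 0.69890 > 0.5 → Yes.

Yes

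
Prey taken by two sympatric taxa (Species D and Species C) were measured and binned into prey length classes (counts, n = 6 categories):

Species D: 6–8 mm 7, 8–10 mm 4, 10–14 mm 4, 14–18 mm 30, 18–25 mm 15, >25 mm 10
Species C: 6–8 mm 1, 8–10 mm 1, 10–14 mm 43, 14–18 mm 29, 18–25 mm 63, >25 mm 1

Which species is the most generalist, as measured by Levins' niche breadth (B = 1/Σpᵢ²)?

Proportions for Species D (n=70): 7/70=0.1000, 4/70=0.0571, 4/70=0.0571, 30/70=0.4286, 15/70=0.2143, 10/70=0.1429
Proportions for Species C (n=138): 1/138=0.0072, 1/138=0.0072, 43/138=0.3116, 29/138=0.2101, 63/138=0.4565, 1/138=0.0072
Σp_Dᵢ² = 0.1000² + 0.0571² + 0.0571² + 0.4286² + 0.2143² + 0.1429² = 0.010000 + 0.003260 + 0.003260 + 0.183698 + 0.045924 + 0.020420 = 0.266562
B_D = 1 / 0.266562 = 3.7515
Σp_Cᵢ² = 0.0072² + 0.0072² + 0.3116² + 0.2101² + 0.4565² + 0.0072² = 0.000052 + 0.000052 + 0.097095 + 0.044142 + 0.208392 + 0.000052 = 0.349785
B_C = 1 / 0.349785 = 2.8589
Highest B → broadest niche (most generalist): Species D (B = 3.75).

Species D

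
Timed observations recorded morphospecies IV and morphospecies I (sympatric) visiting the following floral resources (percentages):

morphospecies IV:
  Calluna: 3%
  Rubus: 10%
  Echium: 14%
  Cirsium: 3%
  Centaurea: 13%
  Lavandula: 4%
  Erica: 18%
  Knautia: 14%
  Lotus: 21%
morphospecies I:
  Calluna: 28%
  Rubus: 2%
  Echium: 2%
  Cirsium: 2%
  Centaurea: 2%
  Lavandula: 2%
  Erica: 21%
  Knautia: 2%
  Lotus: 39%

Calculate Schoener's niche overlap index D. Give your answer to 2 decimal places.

0.54

Convert percentages to proportions (divide by 100).
Σ|p₁ᵢ − p₂ᵢ| = 0.25 + 0.08 + 0.12 + 0.01 + 0.11 + 0.02 + 0.03 + 0.12 + 0.18 = 0.92
D = 1 − ½ × 0.92 = 1 − 0.460 = 0.5400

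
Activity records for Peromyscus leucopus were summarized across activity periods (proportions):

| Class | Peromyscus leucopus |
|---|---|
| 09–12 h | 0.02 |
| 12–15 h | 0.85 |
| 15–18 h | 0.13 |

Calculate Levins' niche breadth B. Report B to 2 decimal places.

Σpᵢ² = 0.02² + 0.85² + 0.13² = 0.0004 + 0.7225 + 0.0169 = 0.7398
B = 1 / 0.7398 = 1.3517

1.35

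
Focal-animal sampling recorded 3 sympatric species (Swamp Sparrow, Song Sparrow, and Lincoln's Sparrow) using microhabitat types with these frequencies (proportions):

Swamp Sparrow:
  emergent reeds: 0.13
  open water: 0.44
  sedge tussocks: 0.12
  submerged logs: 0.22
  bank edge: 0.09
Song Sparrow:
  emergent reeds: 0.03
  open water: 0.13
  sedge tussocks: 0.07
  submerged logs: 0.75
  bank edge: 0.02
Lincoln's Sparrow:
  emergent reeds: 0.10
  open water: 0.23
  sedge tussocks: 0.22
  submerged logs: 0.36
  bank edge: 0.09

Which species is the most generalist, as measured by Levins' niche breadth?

Σp_Swamᵢ² = 0.13² + 0.44² + 0.12² + 0.22² + 0.09² = 0.0169 + 0.1936 + 0.0144 + 0.0484 + 0.0081 = 0.2814
B_Swam = 1 / 0.2814 = 3.5537
Σp_Songᵢ² = 0.03² + 0.13² + 0.07² + 0.75² + 0.02² = 0.0009 + 0.0169 + 0.0049 + 0.5625 + 0.0004 = 0.5856
B_Song = 1 / 0.5856 = 1.7077
Σp_Lincᵢ² = 0.10² + 0.23² + 0.22² + 0.36² + 0.09² = 0.0100 + 0.0529 + 0.0484 + 0.1296 + 0.0081 = 0.2490
B_Linc = 1 / 0.2490 = 4.0161
Highest B → broadest niche (most generalist): Lincoln's Sparrow (B = 4.02).

Lincoln's Sparrow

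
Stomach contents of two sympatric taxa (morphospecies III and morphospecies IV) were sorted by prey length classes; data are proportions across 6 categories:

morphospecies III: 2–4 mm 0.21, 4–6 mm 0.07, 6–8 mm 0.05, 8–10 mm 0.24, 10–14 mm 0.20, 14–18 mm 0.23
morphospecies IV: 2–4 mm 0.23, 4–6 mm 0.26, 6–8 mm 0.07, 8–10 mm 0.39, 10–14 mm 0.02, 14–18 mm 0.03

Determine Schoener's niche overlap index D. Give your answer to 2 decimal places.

Σ|p₁ᵢ − p₂ᵢ| = 0.02 + 0.19 + 0.02 + 0.15 + 0.18 + 0.20 = 0.76
D = 1 − ½ × 0.76 = 1 − 0.380 = 0.6200

0.62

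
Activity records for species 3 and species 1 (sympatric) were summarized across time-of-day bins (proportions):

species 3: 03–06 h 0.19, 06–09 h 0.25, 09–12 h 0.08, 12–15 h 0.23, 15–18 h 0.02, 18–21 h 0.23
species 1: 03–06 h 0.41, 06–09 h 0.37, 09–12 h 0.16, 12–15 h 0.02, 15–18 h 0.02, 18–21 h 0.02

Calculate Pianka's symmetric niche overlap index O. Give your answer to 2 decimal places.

0.73

Σ p₁ᵢp₂ᵢ = 0.0779 + 0.0925 + 0.0128 + 0.0046 + 0.0004 + 0.0046 = 0.1928
Σp_1ᵢ² = 0.19² + 0.25² + 0.08² + 0.23² + 0.02² + 0.23² = 0.0361 + 0.0625 + 0.0064 + 0.0529 + 0.0004 + 0.0529 = 0.2112
Σp_2ᵢ² = 0.41² + 0.37² + 0.16² + 0.02² + 0.02² + 0.02² = 0.1681 + 0.1369 + 0.0256 + 0.0004 + 0.0004 + 0.0004 = 0.3318
O = 0.1928 / √(0.2112 × 0.3318) = 0.1928 / 0.26472 = 0.7283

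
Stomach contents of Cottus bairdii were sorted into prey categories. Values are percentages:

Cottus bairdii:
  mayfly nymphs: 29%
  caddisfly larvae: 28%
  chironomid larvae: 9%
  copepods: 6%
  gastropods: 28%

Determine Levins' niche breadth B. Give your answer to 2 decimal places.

3.96

Convert percentages to proportions (divide by 100).
Σpᵢ² = 0.29² + 0.28² + 0.09² + 0.06² + 0.28² = 0.0841 + 0.0784 + 0.0081 + 0.0036 + 0.0784 = 0.2526
B = 1 / 0.2526 = 3.9588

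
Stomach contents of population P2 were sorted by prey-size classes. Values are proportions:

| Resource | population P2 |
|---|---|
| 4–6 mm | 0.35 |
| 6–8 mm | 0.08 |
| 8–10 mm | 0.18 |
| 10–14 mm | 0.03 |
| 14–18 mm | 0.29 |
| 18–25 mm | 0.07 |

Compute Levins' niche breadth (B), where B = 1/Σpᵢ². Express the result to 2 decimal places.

Σpᵢ² = 0.35² + 0.08² + 0.18² + 0.03² + 0.29² + 0.07² = 0.1225 + 0.0064 + 0.0324 + 0.0009 + 0.0841 + 0.0049 = 0.2512
B = 1 / 0.2512 = 3.9809

3.98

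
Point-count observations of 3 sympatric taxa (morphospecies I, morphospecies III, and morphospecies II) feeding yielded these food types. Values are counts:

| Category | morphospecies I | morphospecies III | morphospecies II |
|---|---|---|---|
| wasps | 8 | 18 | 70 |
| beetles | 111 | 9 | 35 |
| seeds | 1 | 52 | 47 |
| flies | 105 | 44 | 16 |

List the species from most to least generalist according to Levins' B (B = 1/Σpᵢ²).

Proportions for morphospecies I (n=225): 8/225=0.0356, 111/225=0.4933, 1/225=0.0044, 105/225=0.4667
Proportions for morphospecies III (n=123): 18/123=0.1463, 9/123=0.0732, 52/123=0.4228, 44/123=0.3577
Proportions for morphospecies II (n=168): 70/168=0.4167, 35/168=0.2083, 47/168=0.2798, 16/168=0.0952
Σp_Iᵢ² = 0.0356² + 0.4933² + 0.0044² + 0.4667² = 0.001267 + 0.243345 + 0.000019 + 0.217809 = 0.462440
B_I = 1 / 0.462440 = 2.1624
Σp_IIIᵢ² = 0.1463² + 0.0732² + 0.4228² + 0.3577² = 0.021404 + 0.005358 + 0.178760 + 0.127949 = 0.333471
B_III = 1 / 0.333471 = 2.9988
Σp_IIᵢ² = 0.4167² + 0.2083² + 0.2798² + 0.0952² = 0.173639 + 0.043389 + 0.078288 + 0.009063 = 0.304379
B_II = 1 / 0.304379 = 3.2854
Ranking by B (broadest → narrowest): morphospecies II (3.29) > morphospecies III (3.00) > morphospecies I (2.16)

morphospecies II > morphospecies III > morphospecies I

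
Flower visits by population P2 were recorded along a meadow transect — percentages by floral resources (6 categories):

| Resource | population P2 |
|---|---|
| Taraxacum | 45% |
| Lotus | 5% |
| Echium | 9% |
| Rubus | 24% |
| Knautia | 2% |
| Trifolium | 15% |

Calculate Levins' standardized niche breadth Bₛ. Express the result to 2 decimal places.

0.48

Convert percentages to proportions (divide by 100).
Σpᵢ² = 0.45² + 0.05² + 0.09² + 0.24² + 0.02² + 0.15² = 0.2025 + 0.0025 + 0.0081 + 0.0576 + 0.0004 + 0.0225 = 0.2936
B = 1 / 0.2936 = 3.4060
Bₛ = (B − 1)/(n − 1) = (3.4060 − 1)/(6 − 1) = 2.4060/5 = 0.4812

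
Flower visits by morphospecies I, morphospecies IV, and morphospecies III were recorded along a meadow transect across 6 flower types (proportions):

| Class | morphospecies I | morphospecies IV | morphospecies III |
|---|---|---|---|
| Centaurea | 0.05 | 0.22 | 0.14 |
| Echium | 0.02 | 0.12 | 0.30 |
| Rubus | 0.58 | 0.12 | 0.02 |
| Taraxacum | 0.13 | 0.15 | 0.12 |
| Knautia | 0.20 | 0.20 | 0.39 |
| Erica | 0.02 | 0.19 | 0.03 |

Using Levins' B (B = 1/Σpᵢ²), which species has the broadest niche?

Σp_Iᵢ² = 0.05² + 0.02² + 0.58² + 0.13² + 0.20² + 0.02² = 0.0025 + 0.0004 + 0.3364 + 0.0169 + 0.0400 + 0.0004 = 0.3966
B_I = 1 / 0.3966 = 2.5214
Σp_IVᵢ² = 0.22² + 0.12² + 0.12² + 0.15² + 0.20² + 0.19² = 0.0484 + 0.0144 + 0.0144 + 0.0225 + 0.0400 + 0.0361 = 0.1758
B_IV = 1 / 0.1758 = 5.6883
Σp_IIIᵢ² = 0.14² + 0.30² + 0.02² + 0.12² + 0.39² + 0.03² = 0.0196 + 0.0900 + 0.0004 + 0.0144 + 0.1521 + 0.0009 = 0.2774
B_III = 1 / 0.2774 = 3.6049
Highest B → broadest niche (most generalist): morphospecies IV (B = 5.69).

morphospecies IV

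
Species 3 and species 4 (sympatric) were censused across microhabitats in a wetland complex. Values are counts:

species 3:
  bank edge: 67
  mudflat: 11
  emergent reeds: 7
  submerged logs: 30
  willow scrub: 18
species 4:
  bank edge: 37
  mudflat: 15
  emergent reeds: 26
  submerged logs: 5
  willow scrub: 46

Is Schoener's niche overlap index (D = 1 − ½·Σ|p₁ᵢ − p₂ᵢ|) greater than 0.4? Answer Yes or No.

Yes

Proportions for species 3 (n=133): 67/133=0.5038, 11/133=0.0827, 7/133=0.0526, 30/133=0.2256, 18/133=0.1353
Proportions for species 4 (n=129): 37/129=0.2868, 15/129=0.1163, 26/129=0.2016, 5/129=0.0388, 46/129=0.3566
Σ|p₁ᵢ − p₂ᵢ| = 0.2170 + 0.0336 + 0.1490 + 0.1868 + 0.2213 = 0.8077
D = 1 − ½ × 0.8077 = 1 − 0.40385 = 0.59615
D = 0.59615 > 0.4 → Yes.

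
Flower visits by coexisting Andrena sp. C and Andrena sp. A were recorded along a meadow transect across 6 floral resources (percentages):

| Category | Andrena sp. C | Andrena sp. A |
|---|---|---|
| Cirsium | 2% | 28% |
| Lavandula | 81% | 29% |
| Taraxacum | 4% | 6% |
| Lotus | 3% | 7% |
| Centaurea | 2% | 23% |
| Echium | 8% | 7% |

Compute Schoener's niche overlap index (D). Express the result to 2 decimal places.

0.47

Convert percentages to proportions (divide by 100).
Σ|p₁ᵢ − p₂ᵢ| = 0.26 + 0.52 + 0.02 + 0.04 + 0.21 + 0.01 = 1.06
D = 1 − ½ × 1.06 = 1 − 0.530 = 0.4700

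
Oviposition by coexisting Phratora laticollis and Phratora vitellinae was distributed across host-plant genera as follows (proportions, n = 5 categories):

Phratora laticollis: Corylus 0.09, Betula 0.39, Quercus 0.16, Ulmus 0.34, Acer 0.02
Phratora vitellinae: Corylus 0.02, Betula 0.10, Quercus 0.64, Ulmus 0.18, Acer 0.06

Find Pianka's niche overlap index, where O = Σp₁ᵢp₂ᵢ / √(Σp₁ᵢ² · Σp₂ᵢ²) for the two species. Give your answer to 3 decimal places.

Σ p₁ᵢp₂ᵢ = 0.0018 + 0.0390 + 0.1024 + 0.0612 + 0.0012 = 0.2056
Σp_1ᵢ² = 0.09² + 0.39² + 0.16² + 0.34² + 0.02² = 0.0081 + 0.1521 + 0.0256 + 0.1156 + 0.0004 = 0.3018
Σp_2ᵢ² = 0.02² + 0.10² + 0.64² + 0.18² + 0.06² = 0.0004 + 0.0100 + 0.4096 + 0.0324 + 0.0036 = 0.4560
O = 0.2056 / √(0.3018 × 0.4560) = 0.2056 / 0.370973 = 0.55422

0.554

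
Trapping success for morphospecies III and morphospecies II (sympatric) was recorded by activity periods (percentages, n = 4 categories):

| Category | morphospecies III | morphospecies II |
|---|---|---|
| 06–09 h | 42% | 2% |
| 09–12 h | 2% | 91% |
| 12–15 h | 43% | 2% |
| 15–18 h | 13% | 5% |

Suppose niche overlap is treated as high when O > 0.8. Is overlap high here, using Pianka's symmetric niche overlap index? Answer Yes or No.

Convert percentages to proportions (divide by 100).
Σ p₁ᵢp₂ᵢ = 0.0084 + 0.0182 + 0.0086 + 0.0065 = 0.0417
Σp_1ᵢ² = 0.42² + 0.02² + 0.43² + 0.13² = 0.1764 + 0.0004 + 0.1849 + 0.0169 = 0.3786
Σp_2ᵢ² = 0.02² + 0.91² + 0.02² + 0.05² = 0.0004 + 0.8281 + 0.0004 + 0.0025 = 0.8314
O = 0.0417 / √(0.3786 × 0.8314) = 0.0417 / 0.56104 = 0.0743
O = 0.0743 < 0.8 → No.

No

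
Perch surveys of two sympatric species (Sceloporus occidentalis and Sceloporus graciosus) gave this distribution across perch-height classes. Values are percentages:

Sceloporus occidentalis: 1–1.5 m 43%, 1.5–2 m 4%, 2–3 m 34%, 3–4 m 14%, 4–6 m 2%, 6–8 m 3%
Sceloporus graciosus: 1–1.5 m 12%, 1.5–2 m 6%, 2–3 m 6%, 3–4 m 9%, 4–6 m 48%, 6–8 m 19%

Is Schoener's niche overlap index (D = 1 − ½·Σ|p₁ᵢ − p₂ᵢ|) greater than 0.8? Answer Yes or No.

Convert percentages to proportions (divide by 100).
Σ|p₁ᵢ − p₂ᵢ| = 0.31 + 0.02 + 0.28 + 0.05 + 0.46 + 0.16 = 1.28
D = 1 − ½ × 1.28 = 1 − 0.640 = 0.3600
D = 0.3600 < 0.8 → No.

No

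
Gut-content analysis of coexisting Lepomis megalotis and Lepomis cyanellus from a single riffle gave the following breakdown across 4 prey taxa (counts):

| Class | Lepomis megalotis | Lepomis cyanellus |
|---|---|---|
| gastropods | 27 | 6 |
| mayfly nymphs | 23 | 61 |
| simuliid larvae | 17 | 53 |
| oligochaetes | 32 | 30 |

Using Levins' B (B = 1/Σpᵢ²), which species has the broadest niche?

Proportions for Lepomis megalotis (n=99): 27/99=0.2727, 23/99=0.2323, 17/99=0.1717, 32/99=0.3232
Proportions for Lepomis cyanellus (n=150): 6/150=0.0400, 61/150=0.4067, 53/150=0.3533, 30/150=0.2000
Σp_megaᵢ² = 0.2727² + 0.2323² + 0.1717² + 0.3232² = 0.074365 + 0.053963 + 0.029481 + 0.104458 = 0.262267
B_mega = 1 / 0.262267 = 3.8129
Σp_cyanᵢ² = 0.0400² + 0.4067² + 0.3533² + 0.2000² = 0.001600 + 0.165405 + 0.124821 + 0.040000 = 0.331826
B_cyan = 1 / 0.331826 = 3.0136
Highest B → broadest niche (most generalist): Lepomis megalotis (B = 3.81).

Lepomis megalotis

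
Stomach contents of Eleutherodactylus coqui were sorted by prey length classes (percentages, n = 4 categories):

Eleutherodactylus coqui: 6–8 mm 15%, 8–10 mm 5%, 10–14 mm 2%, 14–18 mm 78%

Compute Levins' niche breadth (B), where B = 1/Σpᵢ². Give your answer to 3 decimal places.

Convert percentages to proportions (divide by 100).
Σpᵢ² = 0.15² + 0.05² + 0.02² + 0.78² = 0.0225 + 0.0025 + 0.0004 + 0.6084 = 0.6338
B = 1 / 0.6338 = 1.57778

1.578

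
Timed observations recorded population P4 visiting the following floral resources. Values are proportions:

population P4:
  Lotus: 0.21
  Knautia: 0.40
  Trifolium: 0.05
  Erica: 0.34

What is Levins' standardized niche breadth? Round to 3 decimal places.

Σpᵢ² = 0.21² + 0.40² + 0.05² + 0.34² = 0.0441 + 0.1600 + 0.0025 + 0.1156 = 0.3222
B = 1 / 0.3222 = 3.10366
Bₛ = (B − 1)/(n − 1) = (3.10366 − 1)/(4 − 1) = 2.10366/3 = 0.70122

0.701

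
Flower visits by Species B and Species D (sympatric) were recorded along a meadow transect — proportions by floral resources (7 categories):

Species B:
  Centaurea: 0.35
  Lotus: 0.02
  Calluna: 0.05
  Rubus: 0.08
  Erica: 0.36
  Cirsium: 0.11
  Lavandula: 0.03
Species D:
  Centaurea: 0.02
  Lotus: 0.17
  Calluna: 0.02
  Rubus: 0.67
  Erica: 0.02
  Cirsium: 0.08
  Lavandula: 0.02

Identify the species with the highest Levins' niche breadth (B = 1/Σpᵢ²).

Σp_Bᵢ² = 0.35² + 0.02² + 0.05² + 0.08² + 0.36² + 0.11² + 0.03² = 0.1225 + 0.0004 + 0.0025 + 0.0064 + 0.1296 + 0.0121 + 0.0009 = 0.2744
B_B = 1 / 0.2744 = 3.6443
Σp_Dᵢ² = 0.02² + 0.17² + 0.02² + 0.67² + 0.02² + 0.08² + 0.02² = 0.0004 + 0.0289 + 0.0004 + 0.4489 + 0.0004 + 0.0064 + 0.0004 = 0.4858
B_D = 1 / 0.4858 = 2.0585
Highest B → broadest niche (most generalist): Species B (B = 3.64).

Species B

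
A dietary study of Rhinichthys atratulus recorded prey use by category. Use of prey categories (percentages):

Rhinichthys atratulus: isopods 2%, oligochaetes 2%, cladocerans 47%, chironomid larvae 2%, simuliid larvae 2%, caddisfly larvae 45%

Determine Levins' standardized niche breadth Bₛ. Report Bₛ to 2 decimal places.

Convert percentages to proportions (divide by 100).
Σpᵢ² = 0.02² + 0.02² + 0.47² + 0.02² + 0.02² + 0.45² = 0.0004 + 0.0004 + 0.2209 + 0.0004 + 0.0004 + 0.2025 = 0.4250
B = 1 / 0.4250 = 2.3529
Bₛ = (B − 1)/(n − 1) = (2.3529 − 1)/(6 − 1) = 1.3529/5 = 0.2706

0.27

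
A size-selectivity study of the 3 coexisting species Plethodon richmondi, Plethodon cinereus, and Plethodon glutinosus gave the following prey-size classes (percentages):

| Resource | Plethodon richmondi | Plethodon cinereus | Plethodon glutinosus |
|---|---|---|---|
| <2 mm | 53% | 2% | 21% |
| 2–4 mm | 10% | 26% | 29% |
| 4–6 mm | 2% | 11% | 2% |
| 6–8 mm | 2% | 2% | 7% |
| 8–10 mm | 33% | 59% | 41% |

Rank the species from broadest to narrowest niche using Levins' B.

Convert percentages to proportions (divide by 100).
Σp_richᵢ² = 0.53² + 0.10² + 0.02² + 0.02² + 0.33² = 0.2809 + 0.0100 + 0.0004 + 0.0004 + 0.1089 = 0.4006
B_rich = 1 / 0.4006 = 2.4963
Σp_cineᵢ² = 0.02² + 0.26² + 0.11² + 0.02² + 0.59² = 0.0004 + 0.0676 + 0.0121 + 0.0004 + 0.3481 = 0.4286
B_cine = 1 / 0.4286 = 2.3332
Σp_glutᵢ² = 0.21² + 0.29² + 0.02² + 0.07² + 0.41² = 0.0441 + 0.0841 + 0.0004 + 0.0049 + 0.1681 = 0.3016
B_glut = 1 / 0.3016 = 3.3156
Ranking by B (broadest → narrowest): Plethodon glutinosus (3.32) > Plethodon richmondi (2.50) > Plethodon cinereus (2.33)

Plethodon glutinosus > Plethodon richmondi > Plethodon cinereus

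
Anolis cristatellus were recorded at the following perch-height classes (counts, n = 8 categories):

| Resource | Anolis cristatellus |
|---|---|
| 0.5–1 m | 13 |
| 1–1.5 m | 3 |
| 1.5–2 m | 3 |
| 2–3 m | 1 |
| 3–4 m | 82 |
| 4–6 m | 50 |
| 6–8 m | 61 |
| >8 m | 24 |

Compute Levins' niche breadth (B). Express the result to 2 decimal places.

Proportions for Anolis cristatellus (n=237): 13/237=0.0549, 3/237=0.0127, 3/237=0.0127, 1/237=0.0042, 82/237=0.3460, 50/237=0.2110, 61/237=0.2574, 24/237=0.1013
Σpᵢ² = 0.0549² + 0.0127² + 0.0127² + 0.0042² + 0.3460² + 0.2110² + 0.2574² + 0.1013² = 0.003014 + 0.000161 + 0.000161 + 0.000018 + 0.119716 + 0.044521 + 0.066255 + 0.010262 = 0.244108
B = 1 / 0.244108 = 4.0965

4.10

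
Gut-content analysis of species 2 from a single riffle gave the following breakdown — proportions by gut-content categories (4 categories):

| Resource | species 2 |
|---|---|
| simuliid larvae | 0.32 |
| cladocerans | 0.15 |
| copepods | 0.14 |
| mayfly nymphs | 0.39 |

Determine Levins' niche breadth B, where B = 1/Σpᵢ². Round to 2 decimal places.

3.37

Σpᵢ² = 0.32² + 0.15² + 0.14² + 0.39² = 0.1024 + 0.0225 + 0.0196 + 0.1521 = 0.2966
B = 1 / 0.2966 = 3.3715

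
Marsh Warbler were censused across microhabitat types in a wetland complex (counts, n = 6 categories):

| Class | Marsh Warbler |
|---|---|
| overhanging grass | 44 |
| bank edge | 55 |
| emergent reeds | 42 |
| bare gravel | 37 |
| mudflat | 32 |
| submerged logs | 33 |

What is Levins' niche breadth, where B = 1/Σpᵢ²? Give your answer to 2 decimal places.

Proportions for Marsh Warbler (n=243): 44/243=0.1811, 55/243=0.2263, 42/243=0.1728, 37/243=0.1523, 32/243=0.1317, 33/243=0.1358
Σpᵢ² = 0.1811² + 0.2263² + 0.1728² + 0.1523² + 0.1317² + 0.1358² = 0.032797 + 0.051212 + 0.029860 + 0.023195 + 0.017345 + 0.018442 = 0.172851
B = 1 / 0.172851 = 5.7853

5.79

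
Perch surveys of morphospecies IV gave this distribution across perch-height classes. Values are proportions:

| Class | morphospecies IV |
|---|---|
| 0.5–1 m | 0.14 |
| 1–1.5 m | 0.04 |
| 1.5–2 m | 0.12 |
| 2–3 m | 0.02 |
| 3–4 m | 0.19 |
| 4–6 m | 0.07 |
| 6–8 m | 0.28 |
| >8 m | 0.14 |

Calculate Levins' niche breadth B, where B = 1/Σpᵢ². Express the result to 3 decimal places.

5.714

Σpᵢ² = 0.14² + 0.04² + 0.12² + 0.02² + 0.19² + 0.07² + 0.28² + 0.14² = 0.0196 + 0.0016 + 0.0144 + 0.0004 + 0.0361 + 0.0049 + 0.0784 + 0.0196 = 0.1750
B = 1 / 0.1750 = 5.71429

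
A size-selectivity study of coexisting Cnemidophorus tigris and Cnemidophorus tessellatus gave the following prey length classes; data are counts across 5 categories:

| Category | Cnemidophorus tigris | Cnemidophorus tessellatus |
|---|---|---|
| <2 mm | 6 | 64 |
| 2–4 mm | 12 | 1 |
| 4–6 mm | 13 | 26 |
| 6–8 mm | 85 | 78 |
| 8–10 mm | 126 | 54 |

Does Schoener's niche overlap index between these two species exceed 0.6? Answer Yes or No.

Yes

Proportions for Cnemidophorus tigris (n=242): 6/242=0.0248, 12/242=0.0496, 13/242=0.0537, 85/242=0.3512, 126/242=0.5207
Proportions for Cnemidophorus tessellatus (n=223): 64/223=0.2870, 1/223=0.0045, 26/223=0.1166, 78/223=0.3498, 54/223=0.2422
Σ|p₁ᵢ − p₂ᵢ| = 0.2622 + 0.0451 + 0.0629 + 0.0014 + 0.2785 = 0.6501
D = 1 − ½ × 0.6501 = 1 − 0.32505 = 0.67495
D = 0.67495 > 0.6 → Yes.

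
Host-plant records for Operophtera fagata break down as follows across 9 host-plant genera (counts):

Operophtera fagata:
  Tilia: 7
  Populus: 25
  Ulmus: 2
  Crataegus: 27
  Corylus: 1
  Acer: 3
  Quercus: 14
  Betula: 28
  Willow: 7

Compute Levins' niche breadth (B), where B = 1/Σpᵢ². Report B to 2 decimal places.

Proportions for Operophtera fagata (n=114): 7/114=0.0614, 25/114=0.2193, 2/114=0.0175, 27/114=0.2368, 1/114=0.0088, 3/114=0.0263, 14/114=0.1228, 28/114=0.2456, 7/114=0.0614
Σpᵢ² = 0.0614² + 0.2193² + 0.0175² + 0.2368² + 0.0088² + 0.0263² + 0.1228² + 0.2456² + 0.0614² = 0.003770 + 0.048092 + 0.000306 + 0.056074 + 0.000077 + 0.000692 + 0.015080 + 0.060319 + 0.003770 = 0.188180
B = 1 / 0.188180 = 5.3141

5.31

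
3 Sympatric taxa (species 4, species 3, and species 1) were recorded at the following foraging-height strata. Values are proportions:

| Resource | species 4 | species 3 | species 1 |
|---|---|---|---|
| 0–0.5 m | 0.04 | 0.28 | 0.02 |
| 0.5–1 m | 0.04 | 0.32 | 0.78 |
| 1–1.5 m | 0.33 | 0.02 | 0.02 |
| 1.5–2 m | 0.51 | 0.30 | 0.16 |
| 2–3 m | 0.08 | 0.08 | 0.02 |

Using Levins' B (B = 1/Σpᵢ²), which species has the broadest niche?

species 3

Σp_4ᵢ² = 0.04² + 0.04² + 0.33² + 0.51² + 0.08² = 0.0016 + 0.0016 + 0.1089 + 0.2601 + 0.0064 = 0.3786
B_4 = 1 / 0.3786 = 2.6413
Σp_3ᵢ² = 0.28² + 0.32² + 0.02² + 0.30² + 0.08² = 0.0784 + 0.1024 + 0.0004 + 0.0900 + 0.0064 = 0.2776
B_3 = 1 / 0.2776 = 3.6023
Σp_1ᵢ² = 0.02² + 0.78² + 0.02² + 0.16² + 0.02² = 0.0004 + 0.6084 + 0.0004 + 0.0256 + 0.0004 = 0.6352
B_1 = 1 / 0.6352 = 1.5743
Highest B → broadest niche (most generalist): species 3 (B = 3.60).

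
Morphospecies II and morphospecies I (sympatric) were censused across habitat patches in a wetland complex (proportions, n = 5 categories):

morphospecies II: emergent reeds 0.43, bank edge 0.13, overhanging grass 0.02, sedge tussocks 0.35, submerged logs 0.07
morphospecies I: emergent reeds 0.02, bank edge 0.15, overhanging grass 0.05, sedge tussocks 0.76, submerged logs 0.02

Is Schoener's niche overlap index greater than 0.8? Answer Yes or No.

No

Σ|p₁ᵢ − p₂ᵢ| = 0.41 + 0.02 + 0.03 + 0.41 + 0.05 = 0.92
D = 1 − ½ × 0.92 = 1 − 0.460 = 0.5400
D = 0.5400 < 0.8 → No.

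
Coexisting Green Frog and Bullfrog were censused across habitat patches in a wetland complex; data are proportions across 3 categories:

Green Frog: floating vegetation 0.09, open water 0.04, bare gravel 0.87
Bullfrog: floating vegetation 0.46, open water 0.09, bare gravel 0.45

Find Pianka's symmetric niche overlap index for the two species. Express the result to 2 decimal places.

Σ p₁ᵢp₂ᵢ = 0.0414 + 0.0036 + 0.3915 = 0.4365
Σp_1ᵢ² = 0.09² + 0.04² + 0.87² = 0.0081 + 0.0016 + 0.7569 = 0.7666
Σp_2ᵢ² = 0.46² + 0.09² + 0.45² = 0.2116 + 0.0081 + 0.2025 = 0.4222
O = 0.4365 / √(0.7666 × 0.4222) = 0.4365 / 0.56891 = 0.7673

0.77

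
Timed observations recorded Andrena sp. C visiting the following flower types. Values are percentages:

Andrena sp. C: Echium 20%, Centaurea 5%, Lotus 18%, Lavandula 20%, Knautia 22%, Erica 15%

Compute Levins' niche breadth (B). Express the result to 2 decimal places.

Convert percentages to proportions (divide by 100).
Σpᵢ² = 0.20² + 0.05² + 0.18² + 0.20² + 0.22² + 0.15² = 0.0400 + 0.0025 + 0.0324 + 0.0400 + 0.0484 + 0.0225 = 0.1858
B = 1 / 0.1858 = 5.3821

5.38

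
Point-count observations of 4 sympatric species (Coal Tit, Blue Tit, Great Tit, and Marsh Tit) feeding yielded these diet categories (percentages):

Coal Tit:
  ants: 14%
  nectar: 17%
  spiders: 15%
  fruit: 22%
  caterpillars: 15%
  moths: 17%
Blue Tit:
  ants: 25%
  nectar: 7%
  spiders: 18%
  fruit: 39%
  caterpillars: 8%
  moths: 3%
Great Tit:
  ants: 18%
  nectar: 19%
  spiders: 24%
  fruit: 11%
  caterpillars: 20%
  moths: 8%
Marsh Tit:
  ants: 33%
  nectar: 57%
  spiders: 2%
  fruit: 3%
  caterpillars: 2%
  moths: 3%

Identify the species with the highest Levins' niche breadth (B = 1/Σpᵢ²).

Coal Tit

Convert percentages to proportions (divide by 100).
Σp_Coalᵢ² = 0.14² + 0.17² + 0.15² + 0.22² + 0.15² + 0.17² = 0.0196 + 0.0289 + 0.0225 + 0.0484 + 0.0225 + 0.0289 = 0.1708
B_Coal = 1 / 0.1708 = 5.8548
Σp_Blueᵢ² = 0.25² + 0.07² + 0.18² + 0.39² + 0.08² + 0.03² = 0.0625 + 0.0049 + 0.0324 + 0.1521 + 0.0064 + 0.0009 = 0.2592
B_Blue = 1 / 0.2592 = 3.8580
Σp_Greaᵢ² = 0.18² + 0.19² + 0.24² + 0.11² + 0.20² + 0.08² = 0.0324 + 0.0361 + 0.0576 + 0.0121 + 0.0400 + 0.0064 = 0.1846
B_Grea = 1 / 0.1846 = 5.4171
Σp_Marsᵢ² = 0.33² + 0.57² + 0.02² + 0.03² + 0.02² + 0.03² = 0.1089 + 0.3249 + 0.0004 + 0.0009 + 0.0004 + 0.0009 = 0.4364
B_Mars = 1 / 0.4364 = 2.2915
Highest B → broadest niche (most generalist): Coal Tit (B = 5.85).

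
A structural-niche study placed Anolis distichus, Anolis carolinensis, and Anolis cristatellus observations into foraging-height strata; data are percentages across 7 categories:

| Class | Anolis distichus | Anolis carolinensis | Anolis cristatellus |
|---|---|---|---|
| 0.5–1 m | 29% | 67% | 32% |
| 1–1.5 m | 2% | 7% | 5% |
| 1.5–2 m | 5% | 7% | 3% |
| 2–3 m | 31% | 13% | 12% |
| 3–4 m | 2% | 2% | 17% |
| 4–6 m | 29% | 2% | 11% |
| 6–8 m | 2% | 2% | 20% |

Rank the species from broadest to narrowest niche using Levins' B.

Anolis cristatellus > Anolis distichus > Anolis carolinensis

Convert percentages to proportions (divide by 100).
Σp_distᵢ² = 0.29² + 0.02² + 0.05² + 0.31² + 0.02² + 0.29² + 0.02² = 0.0841 + 0.0004 + 0.0025 + 0.0961 + 0.0004 + 0.0841 + 0.0004 = 0.2680
B_dist = 1 / 0.2680 = 3.7313
Σp_caroᵢ² = 0.67² + 0.07² + 0.07² + 0.13² + 0.02² + 0.02² + 0.02² = 0.4489 + 0.0049 + 0.0049 + 0.0169 + 0.0004 + 0.0004 + 0.0004 = 0.4768
B_caro = 1 / 0.4768 = 2.0973
Σp_crisᵢ² = 0.32² + 0.05² + 0.03² + 0.12² + 0.17² + 0.11² + 0.20² = 0.1024 + 0.0025 + 0.0009 + 0.0144 + 0.0289 + 0.0121 + 0.0400 = 0.2012
B_cris = 1 / 0.2012 = 4.9702
Ranking by B (broadest → narrowest): Anolis cristatellus (4.97) > Anolis distichus (3.73) > Anolis carolinensis (2.10)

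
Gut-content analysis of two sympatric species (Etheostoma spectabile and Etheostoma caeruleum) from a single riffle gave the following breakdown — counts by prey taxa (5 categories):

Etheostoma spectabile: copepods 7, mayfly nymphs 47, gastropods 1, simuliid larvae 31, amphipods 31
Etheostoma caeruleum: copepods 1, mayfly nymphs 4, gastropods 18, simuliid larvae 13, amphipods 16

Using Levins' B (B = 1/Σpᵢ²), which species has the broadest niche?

Proportions for Etheostoma spectabile (n=117): 7/117=0.0598, 47/117=0.4017, 1/117=0.0085, 31/117=0.2650, 31/117=0.2650
Proportions for Etheostoma caeruleum (n=52): 1/52=0.0192, 4/52=0.0769, 18/52=0.3462, 13/52=0.2500, 16/52=0.3077
Σp_specᵢ² = 0.0598² + 0.4017² + 0.0085² + 0.2650² + 0.2650² = 0.003576 + 0.161363 + 0.000072 + 0.070225 + 0.070225 = 0.305461
B_spec = 1 / 0.305461 = 3.2737
Σp_caerᵢ² = 0.0192² + 0.0769² + 0.3462² + 0.2500² + 0.3077² = 0.000369 + 0.005914 + 0.119854 + 0.062500 + 0.094679 = 0.283316
B_caer = 1 / 0.283316 = 3.5296
Highest B → broadest niche (most generalist): Etheostoma caeruleum (B = 3.53).

Etheostoma caeruleum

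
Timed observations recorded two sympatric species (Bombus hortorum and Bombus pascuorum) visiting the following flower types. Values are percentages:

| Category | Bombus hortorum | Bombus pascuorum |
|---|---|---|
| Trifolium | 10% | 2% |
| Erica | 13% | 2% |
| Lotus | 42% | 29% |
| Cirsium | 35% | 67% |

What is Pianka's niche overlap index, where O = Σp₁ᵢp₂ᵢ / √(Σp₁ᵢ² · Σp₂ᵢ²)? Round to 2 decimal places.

Convert percentages to proportions (divide by 100).
Σ p₁ᵢp₂ᵢ = 0.0020 + 0.0026 + 0.1218 + 0.2345 = 0.3609
Σp_1ᵢ² = 0.10² + 0.13² + 0.42² + 0.35² = 0.0100 + 0.0169 + 0.1764 + 0.1225 = 0.3258
Σp_2ᵢ² = 0.02² + 0.02² + 0.29² + 0.67² = 0.0004 + 0.0004 + 0.0841 + 0.4489 = 0.5338
O = 0.3609 / √(0.3258 × 0.5338) = 0.3609 / 0.41703 = 0.8654

0.87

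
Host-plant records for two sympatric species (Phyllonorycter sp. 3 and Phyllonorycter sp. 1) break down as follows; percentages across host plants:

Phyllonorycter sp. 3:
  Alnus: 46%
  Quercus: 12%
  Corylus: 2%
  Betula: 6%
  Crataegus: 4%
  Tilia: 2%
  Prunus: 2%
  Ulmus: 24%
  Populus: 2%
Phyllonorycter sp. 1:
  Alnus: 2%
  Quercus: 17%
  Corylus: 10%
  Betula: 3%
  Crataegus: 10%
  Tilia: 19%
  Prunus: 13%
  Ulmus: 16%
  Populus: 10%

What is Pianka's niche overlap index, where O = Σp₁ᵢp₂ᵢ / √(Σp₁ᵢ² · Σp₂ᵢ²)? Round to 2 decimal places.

0.42

Convert percentages to proportions (divide by 100).
Σ p₁ᵢp₂ᵢ = 0.0092 + 0.0204 + 0.0020 + 0.0018 + 0.0040 + 0.0038 + 0.0026 + 0.0384 + 0.0020 = 0.0842
Σp_1ᵢ² = 0.46² + 0.12² + 0.02² + 0.06² + 0.04² + 0.02² + 0.02² + 0.24² + 0.02² = 0.2116 + 0.0144 + 0.0004 + 0.0036 + 0.0016 + 0.0004 + 0.0004 + 0.0576 + 0.0004 = 0.2904
Σp_2ᵢ² = 0.02² + 0.17² + 0.10² + 0.03² + 0.10² + 0.19² + 0.13² + 0.16² + 0.10² = 0.0004 + 0.0289 + 0.0100 + 0.0009 + 0.0100 + 0.0361 + 0.0169 + 0.0256 + 0.0100 = 0.1388
O = 0.0842 / √(0.2904 × 0.1388) = 0.0842 / 0.20077 = 0.4194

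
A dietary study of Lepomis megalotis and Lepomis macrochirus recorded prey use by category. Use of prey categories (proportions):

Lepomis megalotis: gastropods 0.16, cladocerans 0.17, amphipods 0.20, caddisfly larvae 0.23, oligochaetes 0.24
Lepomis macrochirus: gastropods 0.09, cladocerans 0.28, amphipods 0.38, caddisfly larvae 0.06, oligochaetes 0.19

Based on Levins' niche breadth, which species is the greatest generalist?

Σp_megaᵢ² = 0.16² + 0.17² + 0.20² + 0.23² + 0.24² = 0.0256 + 0.0289 + 0.0400 + 0.0529 + 0.0576 = 0.2050
B_mega = 1 / 0.2050 = 4.8780
Σp_macrᵢ² = 0.09² + 0.28² + 0.38² + 0.06² + 0.19² = 0.0081 + 0.0784 + 0.1444 + 0.0036 + 0.0361 = 0.2706
B_macr = 1 / 0.2706 = 3.6955
Highest B → broadest niche (most generalist): Lepomis megalotis (B = 4.88).

Lepomis megalotis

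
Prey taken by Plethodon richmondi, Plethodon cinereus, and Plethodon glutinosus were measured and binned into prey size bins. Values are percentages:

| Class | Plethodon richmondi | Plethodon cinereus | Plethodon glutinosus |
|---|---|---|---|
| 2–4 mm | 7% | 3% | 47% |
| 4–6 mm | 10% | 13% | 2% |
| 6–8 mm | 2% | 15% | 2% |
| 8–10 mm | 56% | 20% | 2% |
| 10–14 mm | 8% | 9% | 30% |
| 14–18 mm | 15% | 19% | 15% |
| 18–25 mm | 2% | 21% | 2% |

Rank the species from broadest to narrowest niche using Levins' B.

Plethodon cinereus > Plethodon glutinosus > Plethodon richmondi

Convert percentages to proportions (divide by 100).
Σp_richᵢ² = 0.07² + 0.10² + 0.02² + 0.56² + 0.08² + 0.15² + 0.02² = 0.0049 + 0.0100 + 0.0004 + 0.3136 + 0.0064 + 0.0225 + 0.0004 = 0.3582
B_rich = 1 / 0.3582 = 2.7917
Σp_cineᵢ² = 0.03² + 0.13² + 0.15² + 0.20² + 0.09² + 0.19² + 0.21² = 0.0009 + 0.0169 + 0.0225 + 0.0400 + 0.0081 + 0.0361 + 0.0441 = 0.1686
B_cine = 1 / 0.1686 = 5.9312
Σp_glutᵢ² = 0.47² + 0.02² + 0.02² + 0.02² + 0.30² + 0.15² + 0.02² = 0.2209 + 0.0004 + 0.0004 + 0.0004 + 0.0900 + 0.0225 + 0.0004 = 0.3350
B_glut = 1 / 0.3350 = 2.9851
Ranking by B (broadest → narrowest): Plethodon cinereus (5.93) > Plethodon glutinosus (2.99) > Plethodon richmondi (2.79)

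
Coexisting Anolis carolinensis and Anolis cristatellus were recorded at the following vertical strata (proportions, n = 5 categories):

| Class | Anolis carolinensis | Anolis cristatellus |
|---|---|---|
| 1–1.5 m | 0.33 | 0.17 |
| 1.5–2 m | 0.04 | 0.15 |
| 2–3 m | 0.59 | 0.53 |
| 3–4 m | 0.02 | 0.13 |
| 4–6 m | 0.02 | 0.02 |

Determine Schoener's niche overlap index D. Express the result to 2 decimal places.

Σ|p₁ᵢ − p₂ᵢ| = 0.16 + 0.11 + 0.06 + 0.11 + 0.00 = 0.44
D = 1 − ½ × 0.44 = 1 − 0.220 = 0.7800

0.78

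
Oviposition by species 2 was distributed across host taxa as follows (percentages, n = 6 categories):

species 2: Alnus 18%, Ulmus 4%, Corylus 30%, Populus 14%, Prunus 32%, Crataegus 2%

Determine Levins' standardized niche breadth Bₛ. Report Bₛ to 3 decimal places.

Convert percentages to proportions (divide by 100).
Σpᵢ² = 0.18² + 0.04² + 0.30² + 0.14² + 0.32² + 0.02² = 0.0324 + 0.0016 + 0.0900 + 0.0196 + 0.1024 + 0.0004 = 0.2464
B = 1 / 0.2464 = 4.05844
Bₛ = (B − 1)/(n − 1) = (4.05844 − 1)/(6 − 1) = 3.05844/5 = 0.61169

0.612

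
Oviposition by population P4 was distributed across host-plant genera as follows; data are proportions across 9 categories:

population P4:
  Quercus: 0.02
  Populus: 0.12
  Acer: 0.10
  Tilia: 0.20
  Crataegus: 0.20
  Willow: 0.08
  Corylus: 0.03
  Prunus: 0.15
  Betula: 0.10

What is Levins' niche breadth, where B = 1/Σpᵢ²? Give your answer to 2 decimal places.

Σpᵢ² = 0.02² + 0.12² + 0.10² + 0.20² + 0.20² + 0.08² + 0.03² + 0.15² + 0.10² = 0.0004 + 0.0144 + 0.0100 + 0.0400 + 0.0400 + 0.0064 + 0.0009 + 0.0225 + 0.0100 = 0.1446
B = 1 / 0.1446 = 6.9156

6.92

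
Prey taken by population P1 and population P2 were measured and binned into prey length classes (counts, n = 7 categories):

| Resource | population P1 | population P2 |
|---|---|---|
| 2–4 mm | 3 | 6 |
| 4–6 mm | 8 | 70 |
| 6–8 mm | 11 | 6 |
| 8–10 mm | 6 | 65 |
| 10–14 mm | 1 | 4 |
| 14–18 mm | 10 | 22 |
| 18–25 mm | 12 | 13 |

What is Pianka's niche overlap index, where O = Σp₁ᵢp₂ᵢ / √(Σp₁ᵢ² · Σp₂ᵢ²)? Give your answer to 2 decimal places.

Proportions for population P1 (n=51): 3/51=0.0588, 8/51=0.1569, 11/51=0.2157, 6/51=0.1176, 1/51=0.0196, 10/51=0.1961, 12/51=0.2353
Proportions for population P2 (n=186): 6/186=0.0323, 70/186=0.3763, 6/186=0.0323, 65/186=0.3495, 4/186=0.0215, 22/186=0.1183, 13/186=0.0699
Σ p₁ᵢp₂ᵢ = 0.001899 + 0.059041 + 0.006967 + 0.041101 + 0.000421 + 0.023199 + 0.016447 = 0.149075
Σp_1ᵢ² = 0.0588² + 0.1569² + 0.2157² + 0.1176² + 0.0196² + 0.1961² + 0.2353² = 0.003457 + 0.024618 + 0.046526 + 0.013830 + 0.000384 + 0.038455 + 0.055366 = 0.182636
Σp_2ᵢ² = 0.0323² + 0.3763² + 0.0323² + 0.3495² + 0.0215² + 0.1183² + 0.0699² = 0.001043 + 0.141602 + 0.001043 + 0.122150 + 0.000462 + 0.013995 + 0.004886 = 0.285181
O = 0.149075 / √(0.182636 × 0.285181) = 0.149075 / 0.2282199 = 0.6532

0.65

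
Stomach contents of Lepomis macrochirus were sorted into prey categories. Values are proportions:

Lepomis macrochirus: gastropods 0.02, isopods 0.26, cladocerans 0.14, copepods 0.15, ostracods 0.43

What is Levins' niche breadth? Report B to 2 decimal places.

3.39

Σpᵢ² = 0.02² + 0.26² + 0.14² + 0.15² + 0.43² = 0.0004 + 0.0676 + 0.0196 + 0.0225 + 0.1849 = 0.2950
B = 1 / 0.2950 = 3.3898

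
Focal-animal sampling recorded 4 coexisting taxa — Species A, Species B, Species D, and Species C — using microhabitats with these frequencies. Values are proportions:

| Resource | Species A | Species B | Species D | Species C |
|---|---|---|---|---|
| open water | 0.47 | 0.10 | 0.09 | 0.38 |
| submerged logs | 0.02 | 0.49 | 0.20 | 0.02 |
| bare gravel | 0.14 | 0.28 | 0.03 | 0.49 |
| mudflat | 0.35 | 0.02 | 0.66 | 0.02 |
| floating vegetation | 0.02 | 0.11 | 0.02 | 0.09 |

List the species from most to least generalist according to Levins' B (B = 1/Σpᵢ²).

Species B > Species A > Species C > Species D

Σp_Aᵢ² = 0.47² + 0.02² + 0.14² + 0.35² + 0.02² = 0.2209 + 0.0004 + 0.0196 + 0.1225 + 0.0004 = 0.3638
B_A = 1 / 0.3638 = 2.7488
Σp_Bᵢ² = 0.10² + 0.49² + 0.28² + 0.02² + 0.11² = 0.0100 + 0.2401 + 0.0784 + 0.0004 + 0.0121 = 0.3410
B_B = 1 / 0.3410 = 2.9326
Σp_Dᵢ² = 0.09² + 0.20² + 0.03² + 0.66² + 0.02² = 0.0081 + 0.0400 + 0.0009 + 0.4356 + 0.0004 = 0.4850
B_D = 1 / 0.4850 = 2.0619
Σp_Cᵢ² = 0.38² + 0.02² + 0.49² + 0.02² + 0.09² = 0.1444 + 0.0004 + 0.2401 + 0.0004 + 0.0081 = 0.3934
B_C = 1 / 0.3934 = 2.5419
Ranking by B (broadest → narrowest): Species B (2.93) > Species A (2.75) > Species C (2.54) > Species D (2.06)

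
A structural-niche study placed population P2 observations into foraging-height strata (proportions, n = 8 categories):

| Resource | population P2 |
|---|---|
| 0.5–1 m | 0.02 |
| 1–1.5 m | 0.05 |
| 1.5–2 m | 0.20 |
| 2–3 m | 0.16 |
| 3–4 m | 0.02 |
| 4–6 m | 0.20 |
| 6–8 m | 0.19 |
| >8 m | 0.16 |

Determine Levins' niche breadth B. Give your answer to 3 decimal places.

5.862

Σpᵢ² = 0.02² + 0.05² + 0.20² + 0.16² + 0.02² + 0.20² + 0.19² + 0.16² = 0.0004 + 0.0025 + 0.0400 + 0.0256 + 0.0004 + 0.0400 + 0.0361 + 0.0256 = 0.1706
B = 1 / 0.1706 = 5.86166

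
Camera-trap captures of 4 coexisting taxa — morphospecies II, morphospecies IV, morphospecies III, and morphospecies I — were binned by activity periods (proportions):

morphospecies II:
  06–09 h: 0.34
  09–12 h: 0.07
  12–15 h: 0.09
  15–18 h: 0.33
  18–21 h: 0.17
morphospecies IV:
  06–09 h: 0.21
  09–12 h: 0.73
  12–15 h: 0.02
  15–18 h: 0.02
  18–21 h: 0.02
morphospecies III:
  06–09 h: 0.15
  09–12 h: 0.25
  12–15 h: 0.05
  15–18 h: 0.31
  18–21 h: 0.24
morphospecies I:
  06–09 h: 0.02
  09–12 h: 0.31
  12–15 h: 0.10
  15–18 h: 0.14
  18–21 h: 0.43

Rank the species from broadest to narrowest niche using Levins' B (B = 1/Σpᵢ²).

morphospecies III > morphospecies II > morphospecies I > morphospecies IV

Σp_IIᵢ² = 0.34² + 0.07² + 0.09² + 0.33² + 0.17² = 0.1156 + 0.0049 + 0.0081 + 0.1089 + 0.0289 = 0.2664
B_II = 1 / 0.2664 = 3.7538
Σp_IVᵢ² = 0.21² + 0.73² + 0.02² + 0.02² + 0.02² = 0.0441 + 0.5329 + 0.0004 + 0.0004 + 0.0004 = 0.5782
B_IV = 1 / 0.5782 = 1.7295
Σp_IIIᵢ² = 0.15² + 0.25² + 0.05² + 0.31² + 0.24² = 0.0225 + 0.0625 + 0.0025 + 0.0961 + 0.0576 = 0.2412
B_III = 1 / 0.2412 = 4.1459
Σp_Iᵢ² = 0.02² + 0.31² + 0.10² + 0.14² + 0.43² = 0.0004 + 0.0961 + 0.0100 + 0.0196 + 0.1849 = 0.3110
B_I = 1 / 0.3110 = 3.2154
Ranking by B (broadest → narrowest): morphospecies III (4.15) > morphospecies II (3.75) > morphospecies I (3.22) > morphospecies IV (1.73)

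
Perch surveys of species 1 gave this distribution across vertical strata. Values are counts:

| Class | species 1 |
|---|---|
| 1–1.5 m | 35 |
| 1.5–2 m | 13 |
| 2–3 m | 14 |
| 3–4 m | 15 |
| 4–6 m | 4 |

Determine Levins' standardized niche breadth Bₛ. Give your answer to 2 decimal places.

0.65

Proportions for species 1 (n=81): 35/81=0.4321, 13/81=0.1605, 14/81=0.1728, 15/81=0.1852, 4/81=0.0494
Σpᵢ² = 0.4321² + 0.1605² + 0.1728² + 0.1852² + 0.0494² = 0.186710 + 0.025760 + 0.029860 + 0.034299 + 0.002440 = 0.279069
B = 1 / 0.279069 = 3.5833
Bₛ = (B − 1)/(n − 1) = (3.5833 − 1)/(5 − 1) = 2.5833/4 = 0.6458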